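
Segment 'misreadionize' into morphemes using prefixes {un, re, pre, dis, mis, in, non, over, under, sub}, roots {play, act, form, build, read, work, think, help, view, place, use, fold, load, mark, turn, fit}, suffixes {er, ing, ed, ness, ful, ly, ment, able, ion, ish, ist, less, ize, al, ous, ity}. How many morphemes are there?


Segmenting 'misreadionize' against the inventory:
  'mis' -> prefix (morpheme 1)
  'read' -> root (morpheme 2)
  'ion' -> suffix (morpheme 3)
  'ize' -> suffix (morpheme 4)
Total morphemes: 4

4


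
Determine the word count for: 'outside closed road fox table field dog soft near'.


Counting words by splitting on spaces:
  Word 1: 'outside'
  Word 2: 'closed'
  Word 3: 'road'
  Word 4: 'fox'
  Word 5: 'table'
  Word 6: 'field'
  Word 7: 'dog'
  Word 8: 'soft'
  Word 9: 'near'
Total words: 9

9


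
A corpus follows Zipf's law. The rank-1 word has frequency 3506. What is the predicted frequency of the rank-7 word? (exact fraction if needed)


Zipf's law: freq(rank) = f1 / rank
f1 = 3506, rank = 7
freq = 3506 / 7
GCD(3506, 7) = 1
Simplified: 3506/7

3506/7


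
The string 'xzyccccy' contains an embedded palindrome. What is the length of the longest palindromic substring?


Scanning 'xzyccccy' for palindromic substrings.
Substring at positions 2-7: 'yccccy'.
Check: reverse('yccccy') = 'yccccy' -> palindrome confirmed.
Neighbouring characters ('z' / '-') break symmetry, so it cannot extend further.
No longer palindromic substring exists; longest length = 6

6


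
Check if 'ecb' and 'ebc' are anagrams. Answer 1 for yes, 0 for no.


Sort characters of 'ecb': 'bce'
Sort characters of 'ebc': 'bce'
Sorted forms match -> they ARE anagrams
Result: 1

1


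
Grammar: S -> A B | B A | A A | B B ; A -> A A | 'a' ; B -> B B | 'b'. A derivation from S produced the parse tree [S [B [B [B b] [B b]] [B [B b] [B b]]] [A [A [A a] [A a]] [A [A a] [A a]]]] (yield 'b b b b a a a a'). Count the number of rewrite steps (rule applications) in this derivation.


Every bracketed nonterminal node [X ...] in the tree is produced by exactly one rule application.
Reading the tree off as a leftmost derivation:
  Step 1: S  =>  B A   (applied S -> B A)
  Step 2: B A  =>  B B A   (applied B -> B B)
  Step 3: B B A  =>  B B B A   (applied B -> B B)
  Step 4: B B B A  =>  b B B A   (applied B -> b)
  Step 5: b B B A  =>  b b B A   (applied B -> b)
  Step 6: b b B A  =>  b b B B A   (applied B -> B B)
  Step 7: b b B B A  =>  b b b B A   (applied B -> b)
  Step 8: b b b B A  =>  b b b b A   (applied B -> b)
  Step 9: b b b b A  =>  b b b b A A   (applied A -> A A)
  Step 10: b b b b A A  =>  b b b b A A A   (applied A -> A A)
  Step 11: b b b b A A A  =>  b b b b a A A   (applied A -> a)
  Step 12: b b b b a A A  =>  b b b b a a A   (applied A -> a)
  Step 13: b b b b a a A  =>  b b b b a a A A   (applied A -> A A)
  Step 14: b b b b a a A A  =>  b b b b a a a A   (applied A -> a)
  Step 15: b b b b a a a A  =>  b b b b a a a a   (applied A -> a)
Final yield: b b b b a a a a
Total rewrite steps: 15

15


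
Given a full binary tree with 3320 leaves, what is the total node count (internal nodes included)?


Leaf nodes (terminals): 3320
Internal nodes = n - 1 = 3320 - 1 = 3319
Total = leaves + internal = 3320 + 3319 = 6639

6639


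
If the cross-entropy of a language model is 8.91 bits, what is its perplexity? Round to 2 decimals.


Perplexity formula: PP = 2^H
H = 8.91
PP = 2^8.91
Decompose: 2^8.91 = 2^8 * 2^0.91
2^8 = 256, 2^0.91 ~ 1.8790455
PP ~ 256 * 1.8790455 = 481.0356480
Rounded to 2 decimals: 481.04

481.04


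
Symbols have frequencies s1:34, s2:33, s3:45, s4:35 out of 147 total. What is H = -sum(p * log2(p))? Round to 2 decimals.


Computing entropy H = -sum(p_i * log2(p_i)):
  s1: p = 34/147 = 0.2313, -p*log2(p) = 0.4885
  s2: p = 33/147 = 0.2245, -p*log2(p) = 0.4838
  s3: p = 45/147 = 0.3061, -p*log2(p) = 0.5228
  s4: p = 35/147 = 0.2381, -p*log2(p) = 0.4929
H = sum of terms = 1.9880
Rounded to 2 decimals: 1.99

1.99


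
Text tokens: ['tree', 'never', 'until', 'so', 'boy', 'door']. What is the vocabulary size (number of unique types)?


Listing all tokens and tracking unique types:
  Token 1: 'tree' -> NEW (unique so far: 1)
  Token 2: 'never' -> NEW (unique so far: 2)
  Token 3: 'until' -> NEW (unique so far: 3)
  Token 4: 'so' -> NEW (unique so far: 4)
  Token 5: 'boy' -> NEW (unique so far: 5)
  Token 6: 'door' -> NEW (unique so far: 6)
Unique types: ('boy', 'door', 'never', 'so', 'tree', 'until')
Vocabulary size: 6

6


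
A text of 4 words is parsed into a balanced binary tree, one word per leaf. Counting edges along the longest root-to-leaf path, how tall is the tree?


In a balanced binary tree with n leaves the deepest leaf is ceil(log2(n)) edges below the root.
log2(4) = 2.0000
ceil(2.0000) = 2
height (edges) = 2

2


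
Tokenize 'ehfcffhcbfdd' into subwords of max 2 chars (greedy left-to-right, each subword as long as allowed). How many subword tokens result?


'ehfcffhcbfdd' has 12 characters.
Chunking with max size 2:
  Chunk 1: 'eh' (positions 0-1)
  Chunk 2: 'fc' (positions 2-3)
  Chunk 3: 'ff' (positions 4-5)
  Chunk 4: 'hc' (positions 6-7)
  Chunk 5: 'bf' (positions 8-9)
  Chunk 6: 'dd' (positions 10-11)
Total chunks: ceil(12 / 2) = 6

6


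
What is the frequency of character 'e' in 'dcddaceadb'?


Scanning 'dcddaceadb' for 'e':
  Position 6: 'e' -> MATCH (count: 1)
Total occurrences of 'e': 1

1


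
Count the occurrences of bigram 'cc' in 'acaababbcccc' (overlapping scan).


Scanning 'acaababbcccc' for bigram 'cc':
  Position 0: 'ac' -> no
  Position 1: 'ca' -> no
  Position 2: 'aa' -> no
  Position 3: 'ab' -> no
  Position 4: 'ba' -> no
  Position 5: 'ab' -> no
  Position 6: 'bb' -> no
  Position 7: 'bc' -> no
  Position 8: 'cc' -> MATCH
  Position 9: 'cc' -> MATCH
  Position 10: 'cc' -> MATCH
Total matches: 3

3


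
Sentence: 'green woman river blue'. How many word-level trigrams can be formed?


Word trigrams from [4] words:
  Trigram 1: (green woman river)
  Trigram 2: (woman river blue)
Total word trigrams: 4 - 2 = 2

2


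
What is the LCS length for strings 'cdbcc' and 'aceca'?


DP table for LCS of 'cdbcc' and 'aceca':
       a  c  e  c  a
    0  0  0  0  0  0
  c 0  0  1  1  1  1
  d 0  0  1  1  1  1
  b 0  0  1  1  1  1
  c 0  0  1  1  2  2
  c 0  0  1  1  2  2
LCS: 'cc'
LCS length = 2

2


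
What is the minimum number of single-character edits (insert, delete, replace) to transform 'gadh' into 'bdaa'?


Building DP table for s1='gadh' (len 4) and s2='bdaa' (len 4):
       b  d  a  a
    0  1  2  3  4
  g 1  1  2  3  4
  a 2  2  2  2  3
  d 3  3  2  3  3
  h 4  4  3  3  4
Edit distance = dp[4][4] = 4

4


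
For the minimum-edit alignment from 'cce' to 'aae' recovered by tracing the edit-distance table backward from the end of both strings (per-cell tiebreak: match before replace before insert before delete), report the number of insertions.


Edit distance = 2. Backtracking from cell (3, 3) with preference match > replace > insert > delete,
then listing the resulting alignment 'cce' -> 'aae' left to right:
  Step 1: replace c->a
  Step 2: replace c->a
  Step 3: keep 'e'
Total insertions: 0

0


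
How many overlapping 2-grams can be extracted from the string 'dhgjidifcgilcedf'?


String 'dhgjidifcgilcedf' has length L = 16.
Number of overlapping n-grams = L - n + 1
Substituting: 16 - 2 + 1 = 15

15


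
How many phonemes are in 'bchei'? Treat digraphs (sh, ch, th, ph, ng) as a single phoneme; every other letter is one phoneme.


Parsing 'bchei' greedily, digraphs first:
  'b' -> consonant phoneme (phonemes so far: 1)
  'ch' -> digraph (1 consonant phoneme) (phonemes so far: 2)
  'e' -> vowel phoneme (phonemes so far: 3)
  'i' -> vowel phoneme (phonemes so far: 4)
Total phonemes: 4

4


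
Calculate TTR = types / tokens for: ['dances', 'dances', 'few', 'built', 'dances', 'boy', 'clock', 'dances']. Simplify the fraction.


Tokens: 8
Unique types: ('boy', 'built', 'clock', 'dances', 'few') = 5
TTR = 5/8
Already in lowest terms.

5/8


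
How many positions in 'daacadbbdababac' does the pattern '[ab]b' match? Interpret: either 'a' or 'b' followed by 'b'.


Pattern: [ab]b means either 'a' or 'b' followed by 'b'.
Scanning 'daacadbbdababac' position-by-position:
  Pos 0: window 'da' -> no
  Pos 1: window 'aa' -> no
  Pos 2: window 'ac' -> no
  Pos 3: window 'ca' -> no
  Pos 4: window 'ad' -> no
  Pos 5: window 'db' -> no
  Pos 6: window 'bb' -> MATCH
  Pos 7: window 'bd' -> no
  Pos 8: window 'da' -> no
  Pos 9: window 'ab' -> MATCH
  Pos 10: window 'ba' -> no
  Pos 11: window 'ab' -> MATCH
  Pos 12: window 'ba' -> no
  Pos 13: window 'ac' -> no
  Pos 14: window 'c' -> no
Total matches: 3

3


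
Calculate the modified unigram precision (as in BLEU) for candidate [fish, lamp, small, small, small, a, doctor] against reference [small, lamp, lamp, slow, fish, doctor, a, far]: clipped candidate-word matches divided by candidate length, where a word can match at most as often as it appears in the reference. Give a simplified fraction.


Reference word counts: {'a': 1, 'doctor': 1, 'far': 1, 'fish': 1, 'lamp': 2, 'slow': 1, 'small': 1}
Checking each candidate word (with clipping):
  'fish' -> in reference (ref count 1, used 1/1) -> match (matches: 1)
  'lamp' -> in reference (ref count 2, used 1/2) -> match (matches: 2)
  'small' -> in reference (ref count 1, used 1/1) -> match (matches: 3)
  'small' -> ref count 1 already used up (1/1) -> clipped, no match (matches: 3)
  'small' -> ref count 1 already used up (1/1) -> clipped, no match (matches: 3)
  'a' -> in reference (ref count 1, used 1/1) -> match (matches: 4)
  'doctor' -> in reference (ref count 1, used 1/1) -> match (matches: 5)
Clipped matches: 5, Candidate length: 7
Precision = 5/7

5/7


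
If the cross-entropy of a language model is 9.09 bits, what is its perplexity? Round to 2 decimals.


Perplexity formula: PP = 2^H
H = 9.09
PP = 2^9.09
Decompose: 2^9.09 = 2^9 * 2^0.09
2^9 = 512, 2^0.09 ~ 1.0643702
PP ~ 512 * 1.0643702 = 544.9575424
Rounded to 2 decimals: 544.96

544.96


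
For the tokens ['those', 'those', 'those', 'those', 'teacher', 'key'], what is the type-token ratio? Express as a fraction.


Tokens: 6
Unique types: ('key', 'teacher', 'those') = 3
TTR = 3/6
Simplify: divide both by 3 -> 1/2
TTR = 1/2

1/2


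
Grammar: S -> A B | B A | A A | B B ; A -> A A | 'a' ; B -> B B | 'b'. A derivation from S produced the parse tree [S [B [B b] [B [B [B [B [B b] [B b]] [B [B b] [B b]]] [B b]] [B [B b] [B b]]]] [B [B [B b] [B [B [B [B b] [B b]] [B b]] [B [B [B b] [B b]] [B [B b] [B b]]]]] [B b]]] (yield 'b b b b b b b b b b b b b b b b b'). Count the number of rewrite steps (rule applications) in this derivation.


Every bracketed nonterminal node [X ...] in the tree is produced by exactly one rule application.
Reading the tree off as a leftmost derivation:
  Step 1: S  =>  B B   (applied S -> B B)
  Step 2: B B  =>  B B B   (applied B -> B B)
  Step 3: B B B  =>  b B B   (applied B -> b)
  Step 4: b B B  =>  b B B B   (applied B -> B B)
  Step 5: b B B B  =>  b B B B B   (applied B -> B B)
  Step 6: b B B B B  =>  b B B B B B   (applied B -> B B)
  Step 7: b B B B B B  =>  b B B B B B B   (applied B -> B B)
  Step 8: b B B B B B B  =>  b b B B B B B   (applied B -> b)
  Step 9: b b B B B B B  =>  b b b B B B B   (applied B -> b)
  Step 10: b b b B B B B  =>  b b b B B B B B   (applied B -> B B)
  Step 11: b b b B B B B B  =>  b b b b B B B B   (applied B -> b)
  Step 12: b b b b B B B B  =>  b b b b b B B B   (applied B -> b)
  Step 13: b b b b b B B B  =>  b b b b b b B B   (applied B -> b)
  Step 14: b b b b b b B B  =>  b b b b b b B B B   (applied B -> B B)
  Step 15: b b b b b b B B B  =>  b b b b b b b B B   (applied B -> b)
  Step 16: b b b b b b b B B  =>  b b b b b b b b B   (applied B -> b)
  Step 17: b b b b b b b b B  =>  b b b b b b b b B B   (applied B -> B B)
  Step 18: b b b b b b b b B B  =>  b b b b b b b b B B B   (applied B -> B B)
  Step 19: b b b b b b b b B B B  =>  b b b b b b b b b B B   (applied B -> b)
  Step 20: b b b b b b b b b B B  =>  b b b b b b b b b B B B   (applied B -> B B)
  Step 21: b b b b b b b b b B B B  =>  b b b b b b b b b B B B B   (applied B -> B B)
  Step 22: b b b b b b b b b B B B B  =>  b b b b b b b b b B B B B B   (applied B -> B B)
  Step 23: b b b b b b b b b B B B B B  =>  b b b b b b b b b b B B B B   (applied B -> b)
  Step 24: b b b b b b b b b b B B B B  =>  b b b b b b b b b b b B B B   (applied B -> b)
  Step 25: b b b b b b b b b b b B B B  =>  b b b b b b b b b b b b B B   (applied B -> b)
  Step 26: b b b b b b b b b b b b B B  =>  b b b b b b b b b b b b B B B   (applied B -> B B)
  Step 27: b b b b b b b b b b b b B B B  =>  b b b b b b b b b b b b B B B B   (applied B -> B B)
  Step 28: b b b b b b b b b b b b B B B B  =>  b b b b b b b b b b b b b B B B   (applied B -> b)
  Step 29: b b b b b b b b b b b b b B B B  =>  b b b b b b b b b b b b b b B B   (applied B -> b)
  Step 30: b b b b b b b b b b b b b b B B  =>  b b b b b b b b b b b b b b B B B   (applied B -> B B)
  Step 31: b b b b b b b b b b b b b b B B B  =>  b b b b b b b b b b b b b b b B B   (applied B -> b)
  Step 32: b b b b b b b b b b b b b b b B B  =>  b b b b b b b b b b b b b b b b B   (applied B -> b)
  Step 33: b b b b b b b b b b b b b b b b B  =>  b b b b b b b b b b b b b b b b b   (applied B -> b)
Final yield: b b b b b b b b b b b b b b b b b
Total rewrite steps: 33

33


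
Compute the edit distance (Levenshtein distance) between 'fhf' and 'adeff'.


Building DP table for s1='fhf' (len 3) and s2='adeff' (len 5):
       a  d  e  f  f
    0  1  2  3  4  5
  f 1  1  2  3  3  4
  h 2  2  2  3  4  4
  f 3  3  3  3  3  4
Edit distance = dp[3][5] = 4

4


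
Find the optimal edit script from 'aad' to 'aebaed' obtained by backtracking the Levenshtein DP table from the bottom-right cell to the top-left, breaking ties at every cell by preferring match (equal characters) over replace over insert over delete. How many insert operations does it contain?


Edit distance = 3. Backtracking from cell (3, 6) with preference match > replace > insert > delete,
then listing the resulting alignment 'aad' -> 'aebaed' left to right:
  Step 1: keep 'a'
  Step 2: insert 'e' [insertion #1]
  Step 3: insert 'b' [insertion #2]
  Step 4: keep 'a'
  Step 5: insert 'e' [insertion #3]
  Step 6: keep 'd'
Total insertions: 3

3


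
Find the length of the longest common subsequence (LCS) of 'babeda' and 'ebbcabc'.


DP table for LCS of 'babeda' and 'ebbcabc':
       e  b  b  c  a  b  c
    0  0  0  0  0  0  0  0
  b 0  0  1  1  1  1  1  1
  a 0  0  1  1  1  2  2  2
  b 0  0  1  2  2  2  3  3
  e 0  1  1  2  2  2  3  3
  d 0  1  1  2  2  2  3  3
  a 0  1  1  2  2  3  3  3
LCS: 'bab'
LCS length = 3

3


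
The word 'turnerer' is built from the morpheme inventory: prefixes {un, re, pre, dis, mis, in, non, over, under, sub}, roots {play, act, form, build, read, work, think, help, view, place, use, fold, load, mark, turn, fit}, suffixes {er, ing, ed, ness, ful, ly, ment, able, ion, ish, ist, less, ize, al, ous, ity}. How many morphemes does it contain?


Segmenting 'turnerer' against the inventory:
  'turn' -> root (morpheme 1)
  'er' -> suffix (morpheme 2)
  'er' -> suffix (morpheme 3)
Total morphemes: 3

3


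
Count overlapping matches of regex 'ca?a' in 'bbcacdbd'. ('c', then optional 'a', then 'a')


Pattern: ca?a means 'c', then optional 'a', then 'a'.
Scanning 'bbcacdbd' position-by-position:
  Pos 0: window 'bbc' -> no
  Pos 1: window 'bca' -> no
  Pos 2: window 'cac' -> MATCH
  Pos 3: window 'acd' -> no
  Pos 4: window 'cdb' -> no
  Pos 5: window 'dbd' -> no
  Pos 6: window 'bd' -> no
  Pos 7: window 'd' -> no
Total matches: 1

1


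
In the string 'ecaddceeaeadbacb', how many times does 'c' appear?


Scanning 'ecaddceeaeadbacb' for 'c':
  Position 1: 'c' -> MATCH (count: 1)
  Position 5: 'c' -> MATCH (count: 2)
  Position 14: 'c' -> MATCH (count: 3)
Total occurrences of 'c': 3

3


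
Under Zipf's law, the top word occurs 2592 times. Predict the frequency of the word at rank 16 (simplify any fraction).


Zipf's law: freq(rank) = f1 / rank
f1 = 2592, rank = 16
freq = 2592 / 16
= 162

162


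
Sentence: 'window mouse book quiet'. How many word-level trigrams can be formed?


Word trigrams from [4] words:
  Trigram 1: (window mouse book)
  Trigram 2: (mouse book quiet)
Total word trigrams: 4 - 2 = 2

2


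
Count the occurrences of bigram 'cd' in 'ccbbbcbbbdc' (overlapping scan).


Scanning 'ccbbbcbbbdc' for bigram 'cd':
  Position 0: 'cc' -> no
  Position 1: 'cb' -> no
  Position 2: 'bb' -> no
  Position 3: 'bb' -> no
  Position 4: 'bc' -> no
  Position 5: 'cb' -> no
  Position 6: 'bb' -> no
  Position 7: 'bb' -> no
  Position 8: 'bd' -> no
  Position 9: 'dc' -> no
Total matches: 0

0


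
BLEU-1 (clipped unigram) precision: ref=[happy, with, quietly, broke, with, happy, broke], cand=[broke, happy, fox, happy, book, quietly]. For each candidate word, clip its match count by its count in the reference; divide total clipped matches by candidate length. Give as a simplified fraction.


Reference word counts: {'broke': 2, 'happy': 2, 'quietly': 1, 'with': 2}
Checking each candidate word (with clipping):
  'broke' -> in reference (ref count 2, used 1/2) -> match (matches: 1)
  'happy' -> in reference (ref count 2, used 1/2) -> match (matches: 2)
  'fox' -> not in reference -> no match (matches: 2)
  'happy' -> in reference (ref count 2, used 2/2) -> match (matches: 3)
  'book' -> not in reference -> no match (matches: 3)
  'quietly' -> in reference (ref count 1, used 1/1) -> match (matches: 4)
Clipped matches: 4, Candidate length: 6
Precision = 4/6 = 2/3

2/3


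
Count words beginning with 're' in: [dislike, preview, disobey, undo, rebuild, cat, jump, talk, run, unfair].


Checking each word for prefix 're':
  'dislike' -> no (count: 0)
  'preview' -> no (count: 0)
  'disobey' -> no (count: 0)
  'undo' -> no (count: 0)
  'rebuild' -> YES, starts with 're' (count: 1)
  'cat' -> no (count: 1)
  'jump' -> no (count: 1)
  'talk' -> no (count: 1)
  'run' -> no (count: 1)
  'unfair' -> no (count: 1)
Total with prefix 're': 1

1


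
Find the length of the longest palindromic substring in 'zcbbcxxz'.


Scanning 'zcbbcxxz' for palindromic substrings.
Substring at positions 1-4: 'cbbc'.
Check: reverse('cbbc') = 'cbbc' -> palindrome confirmed.
Neighbouring characters ('z' / 'x') break symmetry, so it cannot extend further.
No longer palindromic substring exists; longest length = 4

4


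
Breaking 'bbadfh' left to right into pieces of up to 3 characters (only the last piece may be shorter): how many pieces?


'bbadfh' has 6 characters.
Chunking with max size 3:
  Chunk 1: 'bba' (positions 0-2)
  Chunk 2: 'dfh' (positions 3-5)
Total chunks: ceil(6 / 3) = 2

2


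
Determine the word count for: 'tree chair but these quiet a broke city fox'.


Counting words by splitting on spaces:
  Word 1: 'tree'
  Word 2: 'chair'
  Word 3: 'but'
  Word 4: 'these'
  Word 5: 'quiet'
  Word 6: 'a'
  Word 7: 'broke'
  Word 8: 'city'
  Word 9: 'fox'
Total words: 9

9


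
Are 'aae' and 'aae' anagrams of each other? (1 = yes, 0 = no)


Sort characters of 'aae': 'aae'
Sort characters of 'aae': 'aae'
Sorted forms match -> they ARE anagrams
Result: 1

1


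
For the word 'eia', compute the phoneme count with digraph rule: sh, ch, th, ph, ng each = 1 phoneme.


Parsing 'eia' greedily, digraphs first:
  'e' -> vowel phoneme (phonemes so far: 1)
  'i' -> vowel phoneme (phonemes so far: 2)
  'a' -> vowel phoneme (phonemes so far: 3)
Total phonemes: 3

3


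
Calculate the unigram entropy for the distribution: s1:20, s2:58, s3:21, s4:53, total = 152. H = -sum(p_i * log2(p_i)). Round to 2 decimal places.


Computing entropy H = -sum(p_i * log2(p_i)):
  s1: p = 20/152 = 0.1316, -p*log2(p) = 0.3850
  s2: p = 58/152 = 0.3816, -p*log2(p) = 0.5304
  s3: p = 21/152 = 0.1382, -p*log2(p) = 0.3945
  s4: p = 53/152 = 0.3487, -p*log2(p) = 0.5300
H = sum of terms = 1.8399
Rounded to 2 decimals: 1.84

1.84


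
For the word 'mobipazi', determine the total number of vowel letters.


Scanning each character of 'mobipazi':
  Position 1: 'm' -> consonant (running count: 0)
  Position 2: 'o' -> vowel (running count: 1)
  Position 3: 'b' -> consonant (running count: 1)
  Position 4: 'i' -> vowel (running count: 2)
  Position 5: 'p' -> consonant (running count: 2)
  Position 6: 'a' -> vowel (running count: 3)
  Position 7: 'z' -> consonant (running count: 3)
  Position 8: 'i' -> vowel (running count: 4)
Total vowels: 4

4


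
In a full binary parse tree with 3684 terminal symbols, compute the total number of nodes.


Leaf nodes (terminals): 3684
Internal nodes = n - 1 = 3684 - 1 = 3683
Total = leaves + internal = 3684 + 3683 = 7367

7367


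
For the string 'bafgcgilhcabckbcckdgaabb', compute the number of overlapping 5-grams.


String 'bafgcgilhcabckbcckdgaabb' has length L = 24.
Number of overlapping n-grams = L - n + 1
Substituting: 24 - 5 + 1 = 20

20


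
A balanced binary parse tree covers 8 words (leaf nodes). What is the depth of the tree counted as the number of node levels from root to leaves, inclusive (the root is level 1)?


In a balanced binary tree with n leaves the deepest leaf is ceil(log2(n)) edges below the root,
so counting node levels inclusive of root and leaves gives ceil(log2(n)) + 1 levels.
log2(8) = 3.0000
ceil(3.0000) = 3
levels = 3 + 1 = 4

4


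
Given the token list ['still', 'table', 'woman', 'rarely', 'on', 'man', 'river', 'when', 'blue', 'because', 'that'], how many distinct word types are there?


Listing all tokens and tracking unique types:
  Token 1: 'still' -> NEW (unique so far: 1)
  Token 2: 'table' -> NEW (unique so far: 2)
  Token 3: 'woman' -> NEW (unique so far: 3)
  Token 4: 'rarely' -> NEW (unique so far: 4)
  Token 5: 'on' -> NEW (unique so far: 5)
  Token 6: 'man' -> NEW (unique so far: 6)
  Token 7: 'river' -> NEW (unique so far: 7)
  Token 8: 'when' -> NEW (unique so far: 8)
  Token 9: 'blue' -> NEW (unique so far: 9)
  Token 10: 'because' -> NEW (unique so far: 10)
  Token 11: 'that' -> NEW (unique so far: 11)
Unique types: ('because', 'blue', 'man', 'on', 'rarely', 'river', 'still', 'table', 'that', 'when', 'woman')
Vocabulary size: 11

11


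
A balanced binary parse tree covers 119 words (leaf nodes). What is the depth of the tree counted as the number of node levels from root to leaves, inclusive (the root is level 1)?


In a balanced binary tree with n leaves the deepest leaf is ceil(log2(n)) edges below the root,
so counting node levels inclusive of root and leaves gives ceil(log2(n)) + 1 levels.
log2(119) = 6.8948
ceil(6.8948) = 7
levels = 7 + 1 = 8

8


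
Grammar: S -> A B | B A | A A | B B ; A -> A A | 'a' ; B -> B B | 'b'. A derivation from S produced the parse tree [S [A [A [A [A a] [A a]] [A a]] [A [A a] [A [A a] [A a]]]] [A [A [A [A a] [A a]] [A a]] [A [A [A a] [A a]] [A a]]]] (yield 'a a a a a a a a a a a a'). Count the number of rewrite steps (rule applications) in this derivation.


Every bracketed nonterminal node [X ...] in the tree is produced by exactly one rule application.
Reading the tree off as a leftmost derivation:
  Step 1: S  =>  A A   (applied S -> A A)
  Step 2: A A  =>  A A A   (applied A -> A A)
  Step 3: A A A  =>  A A A A   (applied A -> A A)
  Step 4: A A A A  =>  A A A A A   (applied A -> A A)
  Step 5: A A A A A  =>  a A A A A   (applied A -> a)
  Step 6: a A A A A  =>  a a A A A   (applied A -> a)
  Step 7: a a A A A  =>  a a a A A   (applied A -> a)
  Step 8: a a a A A  =>  a a a A A A   (applied A -> A A)
  Step 9: a a a A A A  =>  a a a a A A   (applied A -> a)
  Step 10: a a a a A A  =>  a a a a A A A   (applied A -> A A)
  Step 11: a a a a A A A  =>  a a a a a A A   (applied A -> a)
  Step 12: a a a a a A A  =>  a a a a a a A   (applied A -> a)
  Step 13: a a a a a a A  =>  a a a a a a A A   (applied A -> A A)
  Step 14: a a a a a a A A  =>  a a a a a a A A A   (applied A -> A A)
  Step 15: a a a a a a A A A  =>  a a a a a a A A A A   (applied A -> A A)
  Step 16: a a a a a a A A A A  =>  a a a a a a a A A A   (applied A -> a)
  Step 17: a a a a a a a A A A  =>  a a a a a a a a A A   (applied A -> a)
  Step 18: a a a a a a a a A A  =>  a a a a a a a a a A   (applied A -> a)
  Step 19: a a a a a a a a a A  =>  a a a a a a a a a A A   (applied A -> A A)
  Step 20: a a a a a a a a a A A  =>  a a a a a a a a a A A A   (applied A -> A A)
  Step 21: a a a a a a a a a A A A  =>  a a a a a a a a a a A A   (applied A -> a)
  Step 22: a a a a a a a a a a A A  =>  a a a a a a a a a a a A   (applied A -> a)
  Step 23: a a a a a a a a a a a A  =>  a a a a a a a a a a a a   (applied A -> a)
Final yield: a a a a a a a a a a a a
Total rewrite steps: 23

23


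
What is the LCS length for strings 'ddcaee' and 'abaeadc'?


DP table for LCS of 'ddcaee' and 'abaeadc':
       a  b  a  e  a  d  c
    0  0  0  0  0  0  0  0
  d 0  0  0  0  0  0  1  1
  d 0  0  0  0  0  0  1  1
  c 0  0  0  0  0  0  1  2
  a 0  1  1  1  1  1  1  2
  e 0  1  1  1  2  2  2  2
  e 0  1  1  1  2  2  2  2
LCS: 'dc'
LCS length = 2

2


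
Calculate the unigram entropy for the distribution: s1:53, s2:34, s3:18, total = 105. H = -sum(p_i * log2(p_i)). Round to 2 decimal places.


Computing entropy H = -sum(p_i * log2(p_i)):
  s1: p = 53/105 = 0.5048, -p*log2(p) = 0.4979
  s2: p = 34/105 = 0.3238, -p*log2(p) = 0.5268
  s3: p = 18/105 = 0.1714, -p*log2(p) = 0.4362
H = sum of terms = 1.4609
Rounded to 2 decimals: 1.46

1.46


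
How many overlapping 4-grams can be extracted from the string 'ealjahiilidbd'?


String 'ealjahiilidbd' has length L = 13.
Number of overlapping n-grams = L - n + 1
Substituting: 13 - 4 + 1 = 10

10


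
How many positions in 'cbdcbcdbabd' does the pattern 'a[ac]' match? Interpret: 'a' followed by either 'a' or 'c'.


Pattern: a[ac] means 'a' followed by either 'a' or 'c'.
Scanning 'cbdcbcdbabd' position-by-position:
  Pos 0: window 'cb' -> no
  Pos 1: window 'bd' -> no
  Pos 2: window 'dc' -> no
  Pos 3: window 'cb' -> no
  Pos 4: window 'bc' -> no
  Pos 5: window 'cd' -> no
  Pos 6: window 'db' -> no
  Pos 7: window 'ba' -> no
  Pos 8: window 'ab' -> no
  Pos 9: window 'bd' -> no
  Pos 10: window 'd' -> no
Total matches: 0

0


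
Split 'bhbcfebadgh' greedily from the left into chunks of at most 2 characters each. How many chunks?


'bhbcfebadgh' has 11 characters.
Chunking with max size 2:
  Chunk 1: 'bh' (positions 0-1)
  Chunk 2: 'bc' (positions 2-3)
  Chunk 3: 'fe' (positions 4-5)
  Chunk 4: 'ba' (positions 6-7)
  Chunk 5: 'dg' (positions 8-9)
  Chunk 6: 'h' (positions 10-10)
Total chunks: ceil(11 / 2) = 6

6


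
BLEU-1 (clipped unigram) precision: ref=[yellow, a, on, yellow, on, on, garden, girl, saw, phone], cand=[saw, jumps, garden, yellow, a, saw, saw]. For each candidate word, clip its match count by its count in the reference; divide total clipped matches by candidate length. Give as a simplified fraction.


Reference word counts: {'a': 1, 'garden': 1, 'girl': 1, 'on': 3, 'phone': 1, 'saw': 1, 'yellow': 2}
Checking each candidate word (with clipping):
  'saw' -> in reference (ref count 1, used 1/1) -> match (matches: 1)
  'jumps' -> not in reference -> no match (matches: 1)
  'garden' -> in reference (ref count 1, used 1/1) -> match (matches: 2)
  'yellow' -> in reference (ref count 2, used 1/2) -> match (matches: 3)
  'a' -> in reference (ref count 1, used 1/1) -> match (matches: 4)
  'saw' -> ref count 1 already used up (1/1) -> clipped, no match (matches: 4)
  'saw' -> ref count 1 already used up (1/1) -> clipped, no match (matches: 4)
Clipped matches: 4, Candidate length: 7
Precision = 4/7

4/7


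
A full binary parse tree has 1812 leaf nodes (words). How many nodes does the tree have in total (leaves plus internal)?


Leaf nodes (terminals): 1812
Internal nodes = n - 1 = 1812 - 1 = 1811
Total = leaves + internal = 1812 + 1811 = 3623

3623


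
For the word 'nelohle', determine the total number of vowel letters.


Scanning each character of 'nelohle':
  Position 1: 'n' -> consonant (running count: 0)
  Position 2: 'e' -> vowel (running count: 1)
  Position 3: 'l' -> consonant (running count: 1)
  Position 4: 'o' -> vowel (running count: 2)
  Position 5: 'h' -> consonant (running count: 2)
  Position 6: 'l' -> consonant (running count: 2)
  Position 7: 'e' -> vowel (running count: 3)
Total vowels: 3

3


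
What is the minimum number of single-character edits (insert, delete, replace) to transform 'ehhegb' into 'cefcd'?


Building DP table for s1='ehhegb' (len 6) and s2='cefcd' (len 5):
       c  e  f  c  d
    0  1  2  3  4  5
  e 1  1  1  2  3  4
  h 2  2  2  2  3  4
  h 3  3  3  3  3  4
  e 4  4  3  4  4  4
  g 5  5  4  4  5  5
  b 6  6  5  5  5  6
Edit distance = dp[6][5] = 6

6


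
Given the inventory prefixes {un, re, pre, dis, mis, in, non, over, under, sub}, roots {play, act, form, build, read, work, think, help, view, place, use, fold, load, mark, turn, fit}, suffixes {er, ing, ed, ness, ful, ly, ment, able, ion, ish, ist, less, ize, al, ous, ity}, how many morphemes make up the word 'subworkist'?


Segmenting 'subworkist' against the inventory:
  'sub' -> prefix (morpheme 1)
  'work' -> root (morpheme 2)
  'ist' -> suffix (morpheme 3)
Total morphemes: 3

3


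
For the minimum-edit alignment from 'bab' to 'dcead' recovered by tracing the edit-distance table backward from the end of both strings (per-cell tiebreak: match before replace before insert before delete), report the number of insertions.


Edit distance = 4. Backtracking from cell (3, 5) with preference match > replace > insert > delete,
then listing the resulting alignment 'bab' -> 'dcead' left to right:
  Step 1: insert 'd' [insertion #1]
  Step 2: insert 'c' [insertion #2]
  Step 3: replace b->e
  Step 4: keep 'a'
  Step 5: replace b->d
Total insertions: 2

2


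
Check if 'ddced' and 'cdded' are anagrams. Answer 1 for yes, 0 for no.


Sort characters of 'ddced': 'cddde'
Sort characters of 'cdded': 'cddde'
Sorted forms match -> they ARE anagrams
Result: 1

1


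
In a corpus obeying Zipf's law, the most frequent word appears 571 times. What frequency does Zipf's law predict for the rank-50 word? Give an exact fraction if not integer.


Zipf's law: freq(rank) = f1 / rank
f1 = 571, rank = 50
freq = 571 / 50
GCD(571, 50) = 1
Simplified: 571/50

571/50


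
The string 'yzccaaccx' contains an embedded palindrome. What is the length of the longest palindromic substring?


Scanning 'yzccaaccx' for palindromic substrings.
Substring at positions 2-7: 'ccaacc'.
Check: reverse('ccaacc') = 'ccaacc' -> palindrome confirmed.
Neighbouring characters ('z' / 'x') break symmetry, so it cannot extend further.
No longer palindromic substring exists; longest length = 6

6


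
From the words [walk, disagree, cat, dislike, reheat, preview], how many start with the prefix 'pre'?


Checking each word for prefix 'pre':
  'walk' -> no (count: 0)
  'disagree' -> no (count: 0)
  'cat' -> no (count: 0)
  'dislike' -> no (count: 0)
  'reheat' -> no (count: 0)
  'preview' -> YES, starts with 'pre' (count: 1)
Total with prefix 'pre': 1

1


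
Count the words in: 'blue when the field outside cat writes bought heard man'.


Counting words by splitting on spaces:
  Word 1: 'blue'
  Word 2: 'when'
  Word 3: 'the'
  Word 4: 'field'
  Word 5: 'outside'
  Word 6: 'cat'
  Word 7: 'writes'
  Word 8: 'bought'
  Word 9: 'heard'
  Word 10: 'man'
Total words: 10

10


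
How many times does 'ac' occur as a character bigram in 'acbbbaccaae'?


Scanning 'acbbbaccaae' for bigram 'ac':
  Position 0: 'ac' -> MATCH
  Position 1: 'cb' -> no
  Position 2: 'bb' -> no
  Position 3: 'bb' -> no
  Position 4: 'ba' -> no
  Position 5: 'ac' -> MATCH
  Position 6: 'cc' -> no
  Position 7: 'ca' -> no
  Position 8: 'aa' -> no
  Position 9: 'ae' -> no
Total matches: 2

2


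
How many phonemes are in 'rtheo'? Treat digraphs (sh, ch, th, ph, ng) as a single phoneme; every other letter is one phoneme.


Parsing 'rtheo' greedily, digraphs first:
  'r' -> consonant phoneme (phonemes so far: 1)
  'th' -> digraph (1 consonant phoneme) (phonemes so far: 2)
  'e' -> vowel phoneme (phonemes so far: 3)
  'o' -> vowel phoneme (phonemes so far: 4)
Total phonemes: 4

4


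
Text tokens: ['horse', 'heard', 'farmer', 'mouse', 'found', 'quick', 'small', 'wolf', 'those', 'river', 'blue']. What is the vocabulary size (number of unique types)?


Listing all tokens and tracking unique types:
  Token 1: 'horse' -> NEW (unique so far: 1)
  Token 2: 'heard' -> NEW (unique so far: 2)
  Token 3: 'farmer' -> NEW (unique so far: 3)
  Token 4: 'mouse' -> NEW (unique so far: 4)
  Token 5: 'found' -> NEW (unique so far: 5)
  Token 6: 'quick' -> NEW (unique so far: 6)
  Token 7: 'small' -> NEW (unique so far: 7)
  Token 8: 'wolf' -> NEW (unique so far: 8)
  Token 9: 'those' -> NEW (unique so far: 9)
  Token 10: 'river' -> NEW (unique so far: 10)
  Token 11: 'blue' -> NEW (unique so far: 11)
Unique types: ('blue', 'farmer', 'found', 'heard', 'horse', 'mouse', 'quick', 'river', 'small', 'those', 'wolf')
Vocabulary size: 11

11


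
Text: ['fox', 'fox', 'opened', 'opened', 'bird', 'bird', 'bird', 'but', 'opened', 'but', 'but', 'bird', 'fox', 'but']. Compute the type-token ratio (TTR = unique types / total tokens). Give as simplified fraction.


Tokens: 14
Unique types: ('bird', 'but', 'fox', 'opened') = 4
TTR = 4/14
Simplify: divide both by 2 -> 2/7
TTR = 2/7

2/7


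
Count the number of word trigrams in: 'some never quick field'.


Word trigrams from [4] words:
  Trigram 1: (some never quick)
  Trigram 2: (never quick field)
Total word trigrams: 4 - 2 = 2

2


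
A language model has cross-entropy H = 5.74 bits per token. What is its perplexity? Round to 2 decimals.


Perplexity formula: PP = 2^H
H = 5.74
PP = 2^5.74
Decompose: 2^5.74 = 2^5 * 2^0.74
2^5 = 32, 2^0.74 ~ 1.6701758
PP ~ 32 * 1.6701758 = 53.4456256
Rounded to 2 decimals: 53.45

53.45


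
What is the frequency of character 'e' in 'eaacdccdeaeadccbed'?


Scanning 'eaacdccdeaeadccbed' for 'e':
  Position 0: 'e' -> MATCH (count: 1)
  Position 8: 'e' -> MATCH (count: 2)
  Position 10: 'e' -> MATCH (count: 3)
  Position 16: 'e' -> MATCH (count: 4)
Total occurrences of 'e': 4

4


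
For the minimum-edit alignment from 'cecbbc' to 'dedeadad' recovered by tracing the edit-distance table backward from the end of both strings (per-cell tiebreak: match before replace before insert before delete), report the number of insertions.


Edit distance = 7. Backtracking from cell (6, 8) with preference match > replace > insert > delete,
then listing the resulting alignment 'cecbbc' -> 'dedeadad' left to right:
  Step 1: insert 'd' [insertion #1]
  Step 2: insert 'e' [insertion #2]
  Step 3: replace c->d
  Step 4: keep 'e'
  Step 5: replace c->a
  Step 6: replace b->d
  Step 7: replace b->a
  Step 8: replace c->d
Total insertions: 2

2


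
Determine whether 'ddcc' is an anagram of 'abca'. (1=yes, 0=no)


Sort characters of 'ddcc': 'ccdd'
Sort characters of 'abca': 'aabc'
Sorted forms differ -> they are NOT anagrams
Result: 0

0


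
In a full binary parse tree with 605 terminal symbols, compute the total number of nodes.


Leaf nodes (terminals): 605
Internal nodes = n - 1 = 605 - 1 = 604
Total = leaves + internal = 605 + 604 = 1209

1209


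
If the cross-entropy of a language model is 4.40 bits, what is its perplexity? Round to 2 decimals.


Perplexity formula: PP = 2^H
H = 4.40
PP = 2^4.40
Decompose: 2^4.40 = 2^4 * 2^0.40
2^4 = 16, 2^0.40 ~ 1.3195079
PP ~ 16 * 1.3195079 = 21.1121264
Rounded to 2 decimals: 21.11

21.11


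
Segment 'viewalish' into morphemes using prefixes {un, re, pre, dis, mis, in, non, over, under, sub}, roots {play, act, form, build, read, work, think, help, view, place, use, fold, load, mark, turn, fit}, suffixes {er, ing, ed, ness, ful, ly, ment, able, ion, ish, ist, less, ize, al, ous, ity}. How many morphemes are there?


Segmenting 'viewalish' against the inventory:
  'view' -> root (morpheme 1)
  'al' -> suffix (morpheme 2)
  'ish' -> suffix (morpheme 3)
Total morphemes: 3

3


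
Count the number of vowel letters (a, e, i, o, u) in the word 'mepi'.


Scanning each character of 'mepi':
  Position 1: 'm' -> consonant (running count: 0)
  Position 2: 'e' -> vowel (running count: 1)
  Position 3: 'p' -> consonant (running count: 1)
  Position 4: 'i' -> vowel (running count: 2)
Total vowels: 2

2


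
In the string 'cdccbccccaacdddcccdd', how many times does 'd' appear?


Scanning 'cdccbccccaacdddcccdd' for 'd':
  Position 1: 'd' -> MATCH (count: 1)
  Position 12: 'd' -> MATCH (count: 2)
  Position 13: 'd' -> MATCH (count: 3)
  Position 14: 'd' -> MATCH (count: 4)
  Position 18: 'd' -> MATCH (count: 5)
  Position 19: 'd' -> MATCH (count: 6)
Total occurrences of 'd': 6

6


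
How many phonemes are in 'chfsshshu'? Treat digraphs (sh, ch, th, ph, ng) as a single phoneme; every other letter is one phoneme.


Parsing 'chfsshshu' greedily, digraphs first:
  'ch' -> digraph (1 consonant phoneme) (phonemes so far: 1)
  'f' -> consonant phoneme (phonemes so far: 2)
  's' -> consonant phoneme (phonemes so far: 3)
  'sh' -> digraph (1 consonant phoneme) (phonemes so far: 4)
  'sh' -> digraph (1 consonant phoneme) (phonemes so far: 5)
  'u' -> vowel phoneme (phonemes so far: 6)
Total phonemes: 6

6


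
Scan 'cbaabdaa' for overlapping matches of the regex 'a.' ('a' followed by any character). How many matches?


Pattern: a. means 'a' followed by any character.
Scanning 'cbaabdaa' position-by-position:
  Pos 0: window 'cb' -> no
  Pos 1: window 'ba' -> no
  Pos 2: window 'aa' -> MATCH
  Pos 3: window 'ab' -> MATCH
  Pos 4: window 'bd' -> no
  Pos 5: window 'da' -> no
  Pos 6: window 'aa' -> MATCH
  Pos 7: window 'a' -> no
Total matches: 3

3


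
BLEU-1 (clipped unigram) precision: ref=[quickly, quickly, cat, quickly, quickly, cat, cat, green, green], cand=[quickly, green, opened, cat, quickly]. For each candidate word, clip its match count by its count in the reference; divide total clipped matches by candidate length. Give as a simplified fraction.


Reference word counts: {'cat': 3, 'green': 2, 'quickly': 4}
Checking each candidate word (with clipping):
  'quickly' -> in reference (ref count 4, used 1/4) -> match (matches: 1)
  'green' -> in reference (ref count 2, used 1/2) -> match (matches: 2)
  'opened' -> not in reference -> no match (matches: 2)
  'cat' -> in reference (ref count 3, used 1/3) -> match (matches: 3)
  'quickly' -> in reference (ref count 4, used 2/4) -> match (matches: 4)
Clipped matches: 4, Candidate length: 5
Precision = 4/5

4/5


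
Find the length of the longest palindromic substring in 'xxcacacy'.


Scanning 'xxcacacy' for palindromic substrings.
Substring at positions 2-6: 'cacac'.
Check: reverse('cacac') = 'cacac' -> palindrome confirmed.
Neighbouring characters ('x' / 'y') break symmetry, so it cannot extend further.
No longer palindromic substring exists; longest length = 5

5


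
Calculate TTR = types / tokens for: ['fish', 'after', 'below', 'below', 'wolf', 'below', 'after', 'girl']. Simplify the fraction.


Tokens: 8
Unique types: ('after', 'below', 'fish', 'girl', 'wolf') = 5
TTR = 5/8
Already in lowest terms.

5/8


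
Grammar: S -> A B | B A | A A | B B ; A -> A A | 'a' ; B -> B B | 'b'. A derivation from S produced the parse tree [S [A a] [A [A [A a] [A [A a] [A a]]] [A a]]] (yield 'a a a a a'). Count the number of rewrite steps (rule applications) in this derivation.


Every bracketed nonterminal node [X ...] in the tree is produced by exactly one rule application.
Reading the tree off as a leftmost derivation:
  Step 1: S  =>  A A   (applied S -> A A)
  Step 2: A A  =>  a A   (applied A -> a)
  Step 3: a A  =>  a A A   (applied A -> A A)
  Step 4: a A A  =>  a A A A   (applied A -> A A)
  Step 5: a A A A  =>  a a A A   (applied A -> a)
  Step 6: a a A A  =>  a a A A A   (applied A -> A A)
  Step 7: a a A A A  =>  a a a A A   (applied A -> a)
  Step 8: a a a A A  =>  a a a a A   (applied A -> a)
  Step 9: a a a a A  =>  a a a a a   (applied A -> a)
Final yield: a a a a a
Total rewrite steps: 9

9
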